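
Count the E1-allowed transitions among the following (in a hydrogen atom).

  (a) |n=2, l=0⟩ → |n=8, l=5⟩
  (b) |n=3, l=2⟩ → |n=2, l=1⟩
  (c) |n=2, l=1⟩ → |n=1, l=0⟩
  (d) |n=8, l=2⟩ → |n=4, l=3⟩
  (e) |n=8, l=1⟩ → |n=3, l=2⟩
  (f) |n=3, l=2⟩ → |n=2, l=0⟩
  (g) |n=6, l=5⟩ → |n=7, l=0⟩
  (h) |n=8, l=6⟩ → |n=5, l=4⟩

(a) forbidden — Δl = +5 (E1 requires Δl = ±1)
(b) allowed
(c) allowed
(d) allowed
(e) allowed
(f) forbidden — Δl = -2 (E1 requires Δl = ±1)
(g) forbidden — Δl = -5 (E1 requires Δl = ±1)
(h) forbidden — Δl = -2 (E1 requires Δl = ±1)
Total allowed: 4 of 8.

4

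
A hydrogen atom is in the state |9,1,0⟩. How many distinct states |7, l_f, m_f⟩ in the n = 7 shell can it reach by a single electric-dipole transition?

4

E1 requires Δl = ±1, so l_f ∈ {0, 2}; with 0 ≤ l_f ≤ n_f−1 = 6, the allowed l_f values are {0, 2}.
For l_f = 0: m_f ∈ {m_i−1, m_i, m_i+1} ∩ [−0, 0] = {0} → 1 state.
For l_f = 2: m_f ∈ {m_i−1, m_i, m_i+1} ∩ [−2, 2] = {-1, 0, 1} → 3 states.
Total: 4.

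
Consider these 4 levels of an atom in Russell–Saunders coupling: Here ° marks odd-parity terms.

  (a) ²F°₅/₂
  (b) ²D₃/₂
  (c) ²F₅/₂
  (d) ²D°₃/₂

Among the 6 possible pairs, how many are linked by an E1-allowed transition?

(a)–(b): allowed.
(a)–(c): allowed.
(a)–(d): forbidden (parity).
(b)–(c): forbidden (parity).
(b)–(d): allowed.
(c)–(d): allowed.
Allowed pairs: 4 of 6.

4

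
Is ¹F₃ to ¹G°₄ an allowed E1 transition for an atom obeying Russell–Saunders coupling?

allowed

Parity must change: even → odd — satisfied.
ΔL = 0, ±1 (not L=0↔0): L: 3 → 4, ΔL = +1 — satisfied.
ΔS = 0: S: 0 → 0 — satisfied.
ΔJ = 0, ±1 (not J=0↔0): J: 3 → 4, ΔJ = +1 — satisfied.
All four E1 rules are satisfied.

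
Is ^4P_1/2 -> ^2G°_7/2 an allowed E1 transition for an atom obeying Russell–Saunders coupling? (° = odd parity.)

ΔS = 0: S: 3/2 → 1/2 — ✗.
Parity must change: even → odd — ✓.
ΔL = 0, ±1 (not L=0↔0): L: 1 → 4, ΔL = +3 — ✗.
ΔJ = 0, ±1 (not J=0↔0): J: 1/2 → 7/2, ΔJ = +3 — ✗.
Rule(s) violated: ΔS, ΔL, ΔJ.

forbidden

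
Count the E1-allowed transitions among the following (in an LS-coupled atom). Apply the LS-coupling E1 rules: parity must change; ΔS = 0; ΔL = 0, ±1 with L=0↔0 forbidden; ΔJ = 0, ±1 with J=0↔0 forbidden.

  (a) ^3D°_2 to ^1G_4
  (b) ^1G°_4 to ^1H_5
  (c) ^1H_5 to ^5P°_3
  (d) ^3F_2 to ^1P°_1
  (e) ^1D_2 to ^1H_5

1

(a) forbidden (ΔS, ΔL, ΔJ fail)
(b) allowed
(c) forbidden (ΔS, ΔL, ΔJ fail)
(d) forbidden (ΔS, ΔL fail)
(e) forbidden (parity, ΔL, ΔJ fail)
Total allowed: 1 of 5.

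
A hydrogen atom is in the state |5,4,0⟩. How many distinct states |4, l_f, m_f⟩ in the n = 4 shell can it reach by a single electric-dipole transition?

E1 requires Δl = ±1, so l_f ∈ {3, 5}; with 0 ≤ l_f ≤ n_f−1 = 3, the allowed l_f values are {3}.
For l_f = 3: m_f ∈ {m_i−1, m_i, m_i+1} ∩ [−3, 3] = {-1, 0, 1} → 3 states.
Total: 3.

3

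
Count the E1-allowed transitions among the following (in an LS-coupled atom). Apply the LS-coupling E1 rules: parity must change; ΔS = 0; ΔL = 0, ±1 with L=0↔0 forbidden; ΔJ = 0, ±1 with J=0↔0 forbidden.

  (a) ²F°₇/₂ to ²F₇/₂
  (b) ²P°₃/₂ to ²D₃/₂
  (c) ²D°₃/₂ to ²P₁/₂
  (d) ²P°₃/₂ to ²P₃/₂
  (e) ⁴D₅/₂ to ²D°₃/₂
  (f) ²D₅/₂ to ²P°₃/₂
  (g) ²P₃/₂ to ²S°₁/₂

(a) allowed
(b) allowed
(c) allowed
(d) allowed
(e) forbidden (ΔS fails)
(f) allowed
(g) allowed
Total allowed: 6 of 7.

6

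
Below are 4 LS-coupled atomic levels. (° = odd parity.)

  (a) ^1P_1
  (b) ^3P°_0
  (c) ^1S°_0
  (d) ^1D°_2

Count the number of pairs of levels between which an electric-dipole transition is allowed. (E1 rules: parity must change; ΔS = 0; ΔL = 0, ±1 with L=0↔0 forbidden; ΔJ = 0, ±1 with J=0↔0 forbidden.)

(a)–(b): forbidden (ΔS).
(a)–(c): allowed.
(a)–(d): allowed.
(b)–(c): forbidden (parity, ΔS, ΔJ).
(b)–(d): forbidden (parity, ΔS, ΔJ).
(c)–(d): forbidden (parity, ΔL, ΔJ).
Allowed pairs: 2 of 6.

2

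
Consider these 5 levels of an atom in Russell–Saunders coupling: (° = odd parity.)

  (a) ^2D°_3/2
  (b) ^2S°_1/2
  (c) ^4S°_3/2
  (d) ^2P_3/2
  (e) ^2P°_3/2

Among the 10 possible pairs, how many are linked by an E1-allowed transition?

3

(a)–(b): forbidden (parity, ΔL).
(a)–(c): forbidden (parity, ΔS, ΔL).
(a)–(d): allowed.
(a)–(e): forbidden (parity).
(b)–(c): forbidden (parity, ΔS, ΔL).
(b)–(d): allowed.
(b)–(e): forbidden (parity).
(c)–(d): forbidden (ΔS).
(c)–(e): forbidden (parity, ΔS).
(d)–(e): allowed.
Allowed pairs: 3 of 10.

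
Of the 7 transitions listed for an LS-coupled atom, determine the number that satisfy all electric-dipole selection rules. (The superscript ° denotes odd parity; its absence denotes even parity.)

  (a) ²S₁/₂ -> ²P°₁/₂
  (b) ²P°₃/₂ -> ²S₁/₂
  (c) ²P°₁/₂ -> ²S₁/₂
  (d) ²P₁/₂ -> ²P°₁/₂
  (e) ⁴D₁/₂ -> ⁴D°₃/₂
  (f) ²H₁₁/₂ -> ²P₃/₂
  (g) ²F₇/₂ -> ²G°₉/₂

6

(a) allowed
(b) allowed
(c) allowed
(d) allowed
(e) allowed
(f) forbidden (parity, ΔL, ΔJ fail)
(g) allowed
Total allowed: 6 of 7.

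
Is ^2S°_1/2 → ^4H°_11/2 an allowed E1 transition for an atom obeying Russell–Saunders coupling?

forbidden

Reading off the term symbols: S 1/2→3/2, L 0→5, J 1/2→11/2, parity odd→odd.
Parity must change: odd → odd — ✗.
ΔS = 0: S: 1/2 → 3/2 — ✗.
ΔL = 0, ±1 (not L=0↔0): L: 0 → 5, ΔL = +5 — ✗.
ΔJ = 0, ±1 (not J=0↔0): J: 1/2 → 11/2, ΔJ = +5 — ✗.
Rule(s) violated: parity, ΔS, ΔL, ΔJ.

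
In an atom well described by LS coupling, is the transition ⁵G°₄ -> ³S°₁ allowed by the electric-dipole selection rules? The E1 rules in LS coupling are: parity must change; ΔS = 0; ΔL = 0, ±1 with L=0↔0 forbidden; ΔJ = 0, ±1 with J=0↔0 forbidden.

Parity must change: odd → odd — fails.
ΔS = 0: S: 2 → 1 — fails.
ΔL = 0, ±1 (not L=0↔0): L: 4 → 0, ΔL = -4 — fails.
ΔJ = 0, ±1 (not J=0↔0): J: 4 → 1, ΔJ = -3 — fails.
Rule(s) violated: parity, ΔS, ΔL, ΔJ.

forbidden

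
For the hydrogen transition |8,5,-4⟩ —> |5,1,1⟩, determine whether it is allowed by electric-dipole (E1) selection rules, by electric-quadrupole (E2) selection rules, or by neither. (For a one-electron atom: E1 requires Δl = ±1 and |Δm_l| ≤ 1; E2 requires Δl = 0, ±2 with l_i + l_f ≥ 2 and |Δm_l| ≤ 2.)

neither

Δl = 1 − 5 = -4; l_i + l_f = 6.
Δm_l = +5.
E1 (Δl = ±1, |Δm_l| ≤ 1): not satisfied.
E2 (Δl = 0,±2, l_i+l_f ≥ 2, |Δm_l| ≤ 2): not satisfied.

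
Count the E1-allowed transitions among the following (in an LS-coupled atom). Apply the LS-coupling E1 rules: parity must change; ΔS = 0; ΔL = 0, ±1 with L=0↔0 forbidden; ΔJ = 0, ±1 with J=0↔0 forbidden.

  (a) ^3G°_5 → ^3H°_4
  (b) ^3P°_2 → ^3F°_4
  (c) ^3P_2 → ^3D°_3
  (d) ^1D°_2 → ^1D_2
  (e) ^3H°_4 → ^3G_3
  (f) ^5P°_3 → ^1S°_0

3

(a) forbidden (parity fails)
(b) forbidden (parity, ΔL, ΔJ fail)
(c) allowed
(d) allowed
(e) allowed
(f) forbidden (parity, ΔS, ΔJ fail)
Total allowed: 3 of 6.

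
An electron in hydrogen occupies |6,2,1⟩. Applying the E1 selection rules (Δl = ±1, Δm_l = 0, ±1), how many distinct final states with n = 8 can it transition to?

E1 requires Δl = ±1, so l_f ∈ {1, 3}; with 0 ≤ l_f ≤ n_f−1 = 7, the allowed l_f values are {1, 3}.
For l_f = 1: m_f ∈ {m_i−1, m_i, m_i+1} ∩ [−1, 1] = {0, 1} → 2 states.
For l_f = 3: m_f ∈ {m_i−1, m_i, m_i+1} ∩ [−3, 3] = {0, 1, 2} → 3 states.
Total: 5.

5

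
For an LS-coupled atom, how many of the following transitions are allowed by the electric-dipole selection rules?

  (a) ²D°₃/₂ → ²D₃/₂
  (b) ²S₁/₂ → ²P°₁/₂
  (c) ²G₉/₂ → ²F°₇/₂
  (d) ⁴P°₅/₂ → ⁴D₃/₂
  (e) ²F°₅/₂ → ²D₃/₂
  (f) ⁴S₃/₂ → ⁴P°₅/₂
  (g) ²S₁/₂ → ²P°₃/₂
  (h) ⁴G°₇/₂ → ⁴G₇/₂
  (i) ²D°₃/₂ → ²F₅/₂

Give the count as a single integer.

9

(a) allowed
(b) allowed
(c) allowed
(d) allowed
(e) allowed
(f) allowed
(g) allowed
(h) allowed
(i) allowed
Total allowed: 9 of 9.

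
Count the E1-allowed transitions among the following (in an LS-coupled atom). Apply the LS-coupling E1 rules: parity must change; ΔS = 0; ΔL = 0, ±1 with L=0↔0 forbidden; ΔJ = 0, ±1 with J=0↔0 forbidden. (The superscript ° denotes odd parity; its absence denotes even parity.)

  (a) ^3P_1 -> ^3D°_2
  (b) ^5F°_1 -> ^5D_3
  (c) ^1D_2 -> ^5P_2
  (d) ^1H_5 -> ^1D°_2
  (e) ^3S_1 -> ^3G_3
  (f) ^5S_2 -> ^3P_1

(a) allowed
(b) forbidden (ΔJ fails)
(c) forbidden (parity, ΔS fail)
(d) forbidden (ΔL, ΔJ fail)
(e) forbidden (parity, ΔL, ΔJ fail)
(f) forbidden (parity, ΔS fail)
Total allowed: 1 of 6.

1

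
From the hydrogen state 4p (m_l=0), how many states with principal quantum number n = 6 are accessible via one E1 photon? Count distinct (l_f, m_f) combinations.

E1 requires Δl = ±1, so l_f ∈ {0, 2}; with 0 ≤ l_f ≤ n_f−1 = 5, the allowed l_f values are {0, 2}.
For l_f = 0: m_f ∈ {m_i−1, m_i, m_i+1} ∩ [−0, 0] = {0} → 1 state.
For l_f = 2: m_f ∈ {m_i−1, m_i, m_i+1} ∩ [−2, 2] = {-1, 0, 1} → 3 states.
Total: 4.

4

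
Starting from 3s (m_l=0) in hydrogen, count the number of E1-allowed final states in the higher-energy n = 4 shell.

3

E1 requires Δl = ±1, so l_f ∈ {-1, 1}; with 0 ≤ l_f ≤ n_f−1 = 3, the allowed l_f values are {1}.
For l_f = 1: m_f ∈ {m_i−1, m_i, m_i+1} ∩ [−1, 1] = {-1, 0, 1} → 3 states.
Total: 3.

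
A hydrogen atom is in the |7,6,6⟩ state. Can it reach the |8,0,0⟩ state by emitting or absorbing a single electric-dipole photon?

Initial l = 6, final l = 0, so Δl = -6. E1 requires Δl = ±1: fails.
m_l: 6 → 0 (Δm_l = -6). |Δm_l| ≤ 1 fails.
The transition is electric-dipole forbidden.

forbidden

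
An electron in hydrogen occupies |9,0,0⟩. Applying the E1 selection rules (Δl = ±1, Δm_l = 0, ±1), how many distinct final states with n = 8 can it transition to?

3

E1 requires Δl = ±1, so l_f ∈ {-1, 1}; with 0 ≤ l_f ≤ n_f−1 = 7, the allowed l_f values are {1}.
For l_f = 1: m_f ∈ {m_i−1, m_i, m_i+1} ∩ [−1, 1] = {-1, 0, 1} → 3 states.
Total: 3.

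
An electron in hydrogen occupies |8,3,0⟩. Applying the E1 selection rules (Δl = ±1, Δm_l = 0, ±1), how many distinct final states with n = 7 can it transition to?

6

E1 requires Δl = ±1, so l_f ∈ {2, 4}; with 0 ≤ l_f ≤ n_f−1 = 6, the allowed l_f values are {2, 4}.
For l_f = 2: m_f ∈ {m_i−1, m_i, m_i+1} ∩ [−2, 2] = {-1, 0, 1} → 3 states.
For l_f = 4: m_f ∈ {m_i−1, m_i, m_i+1} ∩ [−4, 4] = {-1, 0, 1} → 3 states.
Total: 6.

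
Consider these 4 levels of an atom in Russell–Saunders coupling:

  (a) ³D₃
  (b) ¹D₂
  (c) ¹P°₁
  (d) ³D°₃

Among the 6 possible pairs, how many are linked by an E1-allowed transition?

2

(a)–(b): forbidden (parity, ΔS).
(a)–(c): forbidden (ΔS, ΔJ).
(a)–(d): allowed.
(b)–(c): allowed.
(b)–(d): forbidden (ΔS).
(c)–(d): forbidden (parity, ΔS, ΔJ).
Allowed pairs: 2 of 6.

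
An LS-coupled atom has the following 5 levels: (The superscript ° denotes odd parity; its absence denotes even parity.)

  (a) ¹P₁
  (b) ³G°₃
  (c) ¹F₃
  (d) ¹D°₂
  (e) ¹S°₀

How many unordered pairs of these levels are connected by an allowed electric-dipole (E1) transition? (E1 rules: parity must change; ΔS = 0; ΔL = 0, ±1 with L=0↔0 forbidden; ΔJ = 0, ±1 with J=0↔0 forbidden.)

3

(a)–(b): forbidden (ΔS, ΔL, ΔJ).
(a)–(c): forbidden (parity, ΔL, ΔJ).
(a)–(d): allowed.
(a)–(e): allowed.
(b)–(c): forbidden (ΔS).
(b)–(d): forbidden (parity, ΔS, ΔL).
(b)–(e): forbidden (parity, ΔS, ΔL, ΔJ).
(c)–(d): allowed.
(c)–(e): forbidden (ΔL, ΔJ).
(d)–(e): forbidden (parity, ΔL, ΔJ).
Allowed pairs: 3 of 10.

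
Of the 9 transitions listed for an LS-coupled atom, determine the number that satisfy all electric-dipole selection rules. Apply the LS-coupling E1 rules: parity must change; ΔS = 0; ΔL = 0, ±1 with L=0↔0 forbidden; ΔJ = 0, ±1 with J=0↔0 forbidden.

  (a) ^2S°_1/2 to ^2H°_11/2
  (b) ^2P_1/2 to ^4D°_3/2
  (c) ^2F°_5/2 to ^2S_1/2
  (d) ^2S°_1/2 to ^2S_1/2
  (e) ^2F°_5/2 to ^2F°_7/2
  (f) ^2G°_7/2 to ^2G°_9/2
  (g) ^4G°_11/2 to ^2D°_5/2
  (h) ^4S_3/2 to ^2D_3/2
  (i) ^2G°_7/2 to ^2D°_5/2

0

(a) forbidden (parity, ΔL, ΔJ fail)
(b) forbidden (ΔS fails)
(c) forbidden (ΔL, ΔJ fail)
(d) forbidden (ΔL fails)
(e) forbidden (parity fails)
(f) forbidden (parity fails)
(g) forbidden (parity, ΔS, ΔL, ΔJ fail)
(h) forbidden (parity, ΔS, ΔL fail)
(i) forbidden (parity, ΔL fail)
Total allowed: 0 of 9.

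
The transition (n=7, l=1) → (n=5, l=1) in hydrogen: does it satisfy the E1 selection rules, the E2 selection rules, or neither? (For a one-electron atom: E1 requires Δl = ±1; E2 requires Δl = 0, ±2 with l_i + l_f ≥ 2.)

E2

Δl = 1 − 1 = +0; l_i + l_f = 2.
E1 (Δl = ±1): not satisfied.
E2 (Δl = 0,±2, l_i+l_f ≥ 2): satisfied.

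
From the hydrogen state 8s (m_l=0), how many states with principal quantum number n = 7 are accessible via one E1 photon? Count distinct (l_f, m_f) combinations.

E1 requires Δl = ±1, so l_f ∈ {-1, 1}; with 0 ≤ l_f ≤ n_f−1 = 6, the allowed l_f values are {1}.
For l_f = 1: m_f ∈ {m_i−1, m_i, m_i+1} ∩ [−1, 1] = {-1, 0, 1} → 3 states.
Total: 3.

3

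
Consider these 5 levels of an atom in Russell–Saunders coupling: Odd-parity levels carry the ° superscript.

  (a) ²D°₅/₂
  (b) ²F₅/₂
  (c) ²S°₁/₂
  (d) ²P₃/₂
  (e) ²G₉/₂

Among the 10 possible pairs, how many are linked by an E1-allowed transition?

(a)–(b): allowed.
(a)–(c): forbidden (parity, ΔL, ΔJ).
(a)–(d): allowed.
(a)–(e): forbidden (ΔL, ΔJ).
(b)–(c): forbidden (ΔL, ΔJ).
(b)–(d): forbidden (parity, ΔL).
(b)–(e): forbidden (parity, ΔJ).
(c)–(d): allowed.
(c)–(e): forbidden (ΔL, ΔJ).
(d)–(e): forbidden (parity, ΔL, ΔJ).
Allowed pairs: 3 of 10.

3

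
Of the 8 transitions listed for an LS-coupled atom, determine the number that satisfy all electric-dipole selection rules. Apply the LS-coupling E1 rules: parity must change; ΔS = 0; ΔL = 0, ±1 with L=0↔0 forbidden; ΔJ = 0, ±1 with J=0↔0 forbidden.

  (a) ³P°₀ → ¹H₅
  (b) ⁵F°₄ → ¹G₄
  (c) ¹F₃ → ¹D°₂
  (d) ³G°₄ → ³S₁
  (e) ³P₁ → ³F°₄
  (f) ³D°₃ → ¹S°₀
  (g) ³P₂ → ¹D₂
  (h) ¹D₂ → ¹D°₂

2

(a) forbidden (ΔS, ΔL, ΔJ fail)
(b) forbidden (ΔS fails)
(c) allowed
(d) forbidden (ΔL, ΔJ fail)
(e) forbidden (ΔL, ΔJ fail)
(f) forbidden (parity, ΔS, ΔL, ΔJ fail)
(g) forbidden (parity, ΔS fail)
(h) allowed
Total allowed: 2 of 8.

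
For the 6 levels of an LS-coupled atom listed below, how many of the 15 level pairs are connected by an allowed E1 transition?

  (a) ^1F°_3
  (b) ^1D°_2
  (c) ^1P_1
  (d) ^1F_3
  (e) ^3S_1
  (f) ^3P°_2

(a)–(b): forbidden (parity).
(a)–(c): forbidden (ΔL, ΔJ).
(a)–(d): allowed.
(a)–(e): forbidden (ΔS, ΔL, ΔJ).
(a)–(f): forbidden (parity, ΔS, ΔL).
(b)–(c): allowed.
(b)–(d): allowed.
(b)–(e): forbidden (ΔS, ΔL).
(b)–(f): forbidden (parity, ΔS).
(c)–(d): forbidden (parity, ΔL, ΔJ).
(c)–(e): forbidden (parity, ΔS).
(c)–(f): forbidden (ΔS).
(d)–(e): forbidden (parity, ΔS, ΔL, ΔJ).
(d)–(f): forbidden (ΔS, ΔL).
(e)–(f): allowed.
Allowed pairs: 4 of 15.

4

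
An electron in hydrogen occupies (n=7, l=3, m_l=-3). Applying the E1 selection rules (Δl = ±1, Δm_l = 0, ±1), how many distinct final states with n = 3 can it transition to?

1

E1 requires Δl = ±1, so l_f ∈ {2, 4}; with 0 ≤ l_f ≤ n_f−1 = 2, the allowed l_f values are {2}.
For l_f = 2: m_f ∈ {m_i−1, m_i, m_i+1} ∩ [−2, 2] = {-2} → 1 state.
Total: 1.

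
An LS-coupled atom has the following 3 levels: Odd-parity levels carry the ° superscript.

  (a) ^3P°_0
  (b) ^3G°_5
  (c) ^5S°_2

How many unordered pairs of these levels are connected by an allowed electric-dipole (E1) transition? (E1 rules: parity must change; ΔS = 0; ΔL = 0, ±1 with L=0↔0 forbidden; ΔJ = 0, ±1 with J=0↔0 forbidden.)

(a)–(b): forbidden (parity, ΔL, ΔJ).
(a)–(c): forbidden (parity, ΔS, ΔJ).
(b)–(c): forbidden (parity, ΔS, ΔL, ΔJ).
Allowed pairs: 0 of 3.

0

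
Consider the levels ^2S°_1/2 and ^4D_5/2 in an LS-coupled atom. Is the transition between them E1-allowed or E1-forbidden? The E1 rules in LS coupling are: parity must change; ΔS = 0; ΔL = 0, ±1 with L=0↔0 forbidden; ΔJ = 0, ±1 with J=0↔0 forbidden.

forbidden

Reading off the term symbols: S 1/2→3/2, L 0→2, J 1/2→5/2, parity odd→even.
Parity must change: odd → even — ok.
ΔS = 0: S: 1/2 → 3/2 — fails.
ΔL = 0, ±1 (not L=0↔0): L: 0 → 2, ΔL = +2 — fails.
ΔJ = 0, ±1 (not J=0↔0): J: 1/2 → 5/2, ΔJ = +2 — fails.
Rule(s) violated: ΔS, ΔL, ΔJ.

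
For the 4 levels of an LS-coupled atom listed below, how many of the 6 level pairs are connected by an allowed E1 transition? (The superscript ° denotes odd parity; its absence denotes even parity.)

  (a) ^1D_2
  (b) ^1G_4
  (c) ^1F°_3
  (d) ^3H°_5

(a)–(b): forbidden (parity, ΔL, ΔJ).
(a)–(c): allowed.
(a)–(d): forbidden (ΔS, ΔL, ΔJ).
(b)–(c): allowed.
(b)–(d): forbidden (ΔS).
(c)–(d): forbidden (parity, ΔS, ΔL, ΔJ).
Allowed pairs: 2 of 6.

2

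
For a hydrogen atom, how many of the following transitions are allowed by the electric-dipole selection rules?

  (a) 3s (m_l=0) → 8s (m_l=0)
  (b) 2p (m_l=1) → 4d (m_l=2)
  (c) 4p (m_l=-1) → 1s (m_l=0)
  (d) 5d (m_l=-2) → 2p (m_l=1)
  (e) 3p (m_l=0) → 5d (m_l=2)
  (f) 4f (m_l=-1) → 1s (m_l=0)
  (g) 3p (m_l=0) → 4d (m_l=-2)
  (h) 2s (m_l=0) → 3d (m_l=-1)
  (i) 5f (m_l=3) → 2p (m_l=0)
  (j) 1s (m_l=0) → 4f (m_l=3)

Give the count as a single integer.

2

(a) forbidden — Δl = +0 (E1 requires Δl = ±1)
(b) allowed
(c) allowed
(d) forbidden — Δm_l = +3 (E1 requires Δm_l = 0, ±1)
(e) forbidden — Δm_l = +2 (E1 requires Δm_l = 0, ±1)
(f) forbidden — Δl = -3 (E1 requires Δl = ±1)
(g) forbidden — Δm_l = -2 (E1 requires Δm_l = 0, ±1)
(h) forbidden — Δl = +2 (E1 requires Δl = ±1)
(i) forbidden — Δl = -2 (E1 requires Δl = ±1); Δm_l = -3 (E1 requires Δm_l = 0, ±1)
(j) forbidden — Δl = +3 (E1 requires Δl = ±1); Δm_l = +3 (E1 requires Δm_l = 0, ±1)
Total allowed: 2 of 10.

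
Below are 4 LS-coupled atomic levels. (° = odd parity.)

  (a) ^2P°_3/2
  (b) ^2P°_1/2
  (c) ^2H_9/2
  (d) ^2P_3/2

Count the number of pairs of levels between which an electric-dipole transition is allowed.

2

(a)–(b): forbidden (parity).
(a)–(c): forbidden (ΔL, ΔJ).
(a)–(d): allowed.
(b)–(c): forbidden (ΔL, ΔJ).
(b)–(d): allowed.
(c)–(d): forbidden (parity, ΔL, ΔJ).
Allowed pairs: 2 of 6.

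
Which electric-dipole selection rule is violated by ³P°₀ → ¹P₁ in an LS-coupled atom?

the ΔS = 0 rule

Parity must change: odd → even — satisfied.
ΔS = 0: S: 1 → 0 — violated.
ΔL = 0, ±1 (not L=0↔0): L: 1 → 1, ΔL = +0 — satisfied.
ΔJ = 0, ±1 (not J=0↔0): J: 0 → 1, ΔJ = +1 — satisfied.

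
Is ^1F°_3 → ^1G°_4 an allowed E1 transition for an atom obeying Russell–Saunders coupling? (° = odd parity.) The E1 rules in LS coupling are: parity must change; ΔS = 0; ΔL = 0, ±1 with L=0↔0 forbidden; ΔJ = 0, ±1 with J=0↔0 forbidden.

forbidden

Reading off the term symbols: S 0→0, L 3→4, J 3→4, parity odd→odd.
Parity must change: odd → odd — ✗.
ΔS = 0: S: 0 → 0 — ✓.
ΔL = 0, ±1 (not L=0↔0): L: 3 → 4, ΔL = +1 — ✓.
ΔJ = 0, ±1 (not J=0↔0): J: 3 → 4, ΔJ = +1 — ✓.
Rule(s) violated: parity.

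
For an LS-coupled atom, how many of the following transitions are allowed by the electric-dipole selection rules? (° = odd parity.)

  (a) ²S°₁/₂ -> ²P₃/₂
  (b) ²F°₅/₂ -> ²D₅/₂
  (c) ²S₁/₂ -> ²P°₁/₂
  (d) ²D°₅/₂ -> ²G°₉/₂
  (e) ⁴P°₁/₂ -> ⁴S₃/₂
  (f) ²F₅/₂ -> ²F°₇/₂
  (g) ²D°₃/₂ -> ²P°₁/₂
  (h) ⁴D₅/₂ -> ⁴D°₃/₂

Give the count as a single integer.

(a) allowed
(b) allowed
(c) allowed
(d) forbidden (parity, ΔL, ΔJ fail)
(e) allowed
(f) allowed
(g) forbidden (parity fails)
(h) allowed
Total allowed: 6 of 8.

6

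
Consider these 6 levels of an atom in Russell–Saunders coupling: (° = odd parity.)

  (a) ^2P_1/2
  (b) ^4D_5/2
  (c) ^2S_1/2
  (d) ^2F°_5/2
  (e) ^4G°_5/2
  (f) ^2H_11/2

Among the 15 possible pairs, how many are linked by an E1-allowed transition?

0

(a)–(b): forbidden (parity, ΔS, ΔJ).
(a)–(c): forbidden (parity).
(a)–(d): forbidden (ΔL, ΔJ).
(a)–(e): forbidden (ΔS, ΔL, ΔJ).
(a)–(f): forbidden (parity, ΔL, ΔJ).
(b)–(c): forbidden (parity, ΔS, ΔL, ΔJ).
(b)–(d): forbidden (ΔS).
(b)–(e): forbidden (ΔL).
(b)–(f): forbidden (parity, ΔS, ΔL, ΔJ).
(c)–(d): forbidden (ΔL, ΔJ).
(c)–(e): forbidden (ΔS, ΔL, ΔJ).
(c)–(f): forbidden (parity, ΔL, ΔJ).
(d)–(e): forbidden (parity, ΔS).
(d)–(f): forbidden (ΔL, ΔJ).
(e)–(f): forbidden (ΔS, ΔJ).
Allowed pairs: 0 of 15.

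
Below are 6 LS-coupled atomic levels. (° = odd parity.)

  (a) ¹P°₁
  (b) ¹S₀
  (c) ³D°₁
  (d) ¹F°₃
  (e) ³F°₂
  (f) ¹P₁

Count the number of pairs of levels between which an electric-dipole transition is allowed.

(a)–(b): allowed.
(a)–(c): forbidden (parity, ΔS).
(a)–(d): forbidden (parity, ΔL, ΔJ).
(a)–(e): forbidden (parity, ΔS, ΔL).
(a)–(f): allowed.
(b)–(c): forbidden (ΔS, ΔL).
(b)–(d): forbidden (ΔL, ΔJ).
(b)–(e): forbidden (ΔS, ΔL, ΔJ).
(b)–(f): forbidden (parity).
(c)–(d): forbidden (parity, ΔS, ΔJ).
(c)–(e): forbidden (parity).
(c)–(f): forbidden (ΔS).
(d)–(e): forbidden (parity, ΔS).
(d)–(f): forbidden (ΔL, ΔJ).
(e)–(f): forbidden (ΔS, ΔL).
Allowed pairs: 2 of 15.

2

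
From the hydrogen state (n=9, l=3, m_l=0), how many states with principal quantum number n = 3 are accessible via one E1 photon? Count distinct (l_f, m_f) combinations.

E1 requires Δl = ±1, so l_f ∈ {2, 4}; with 0 ≤ l_f ≤ n_f−1 = 2, the allowed l_f values are {2}.
For l_f = 2: m_f ∈ {m_i−1, m_i, m_i+1} ∩ [−2, 2] = {-1, 0, 1} → 3 states.
Total: 3.

3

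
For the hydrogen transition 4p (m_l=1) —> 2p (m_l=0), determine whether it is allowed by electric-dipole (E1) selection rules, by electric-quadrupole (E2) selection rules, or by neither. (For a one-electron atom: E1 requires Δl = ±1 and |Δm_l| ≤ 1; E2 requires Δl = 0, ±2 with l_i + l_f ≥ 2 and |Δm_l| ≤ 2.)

Δl = 1 − 1 = +0; l_i + l_f = 2.
Δm_l = -1.
E1 (Δl = ±1, |Δm_l| ≤ 1): not satisfied.
E2 (Δl = 0,±2, l_i+l_f ≥ 2, |Δm_l| ≤ 2): satisfied.

E2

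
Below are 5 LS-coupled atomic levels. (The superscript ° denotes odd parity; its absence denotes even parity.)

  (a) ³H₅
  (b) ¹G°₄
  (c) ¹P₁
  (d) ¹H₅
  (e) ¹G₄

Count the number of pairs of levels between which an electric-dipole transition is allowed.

(a)–(b): forbidden (ΔS).
(a)–(c): forbidden (parity, ΔS, ΔL, ΔJ).
(a)–(d): forbidden (parity, ΔS).
(a)–(e): forbidden (parity, ΔS).
(b)–(c): forbidden (ΔL, ΔJ).
(b)–(d): allowed.
(b)–(e): allowed.
(c)–(d): forbidden (parity, ΔL, ΔJ).
(c)–(e): forbidden (parity, ΔL, ΔJ).
(d)–(e): forbidden (parity).
Allowed pairs: 2 of 10.

2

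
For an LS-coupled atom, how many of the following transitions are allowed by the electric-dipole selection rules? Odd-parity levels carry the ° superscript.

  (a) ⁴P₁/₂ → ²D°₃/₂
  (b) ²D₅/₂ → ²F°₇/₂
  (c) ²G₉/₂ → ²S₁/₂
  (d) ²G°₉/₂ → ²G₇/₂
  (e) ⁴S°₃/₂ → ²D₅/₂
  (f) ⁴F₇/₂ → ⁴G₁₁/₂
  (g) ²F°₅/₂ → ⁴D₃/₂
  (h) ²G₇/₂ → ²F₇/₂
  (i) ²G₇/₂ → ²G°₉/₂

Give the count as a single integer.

3

(a) forbidden (ΔS fails)
(b) allowed
(c) forbidden (parity, ΔL, ΔJ fail)
(d) allowed
(e) forbidden (ΔS, ΔL fail)
(f) forbidden (parity, ΔJ fail)
(g) forbidden (ΔS fails)
(h) forbidden (parity fails)
(i) allowed
Total allowed: 3 of 9.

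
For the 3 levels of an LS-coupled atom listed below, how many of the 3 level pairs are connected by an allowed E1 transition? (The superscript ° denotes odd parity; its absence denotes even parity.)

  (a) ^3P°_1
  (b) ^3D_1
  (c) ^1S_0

(a)–(b): allowed.
(a)–(c): forbidden (ΔS).
(b)–(c): forbidden (parity, ΔS, ΔL).
Allowed pairs: 1 of 3.

1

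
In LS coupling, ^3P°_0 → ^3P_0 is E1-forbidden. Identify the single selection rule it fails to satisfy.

the J=0 ↔ J=0 exclusion

Initial level: S=1, L=1, J=0, parity odd. Final level: S=1, L=1, J=0, parity even.
Parity must change: odd → even — satisfied.
ΔS = 0: S: 1 → 1 — satisfied.
ΔL = 0, ±1 (not L=0↔0): L: 1 → 1, ΔL = +0 — satisfied.
ΔJ = 0, ±1 (not J=0↔0): J: 0 → 0, ΔJ = +0 — violated.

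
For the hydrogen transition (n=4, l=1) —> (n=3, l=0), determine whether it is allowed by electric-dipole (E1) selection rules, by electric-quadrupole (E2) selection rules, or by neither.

E1

Δl = 0 − 1 = -1; l_i + l_f = 1.
E1 (Δl = ±1): satisfied.
E2 (Δl = 0,±2, l_i+l_f ≥ 2): not satisfied.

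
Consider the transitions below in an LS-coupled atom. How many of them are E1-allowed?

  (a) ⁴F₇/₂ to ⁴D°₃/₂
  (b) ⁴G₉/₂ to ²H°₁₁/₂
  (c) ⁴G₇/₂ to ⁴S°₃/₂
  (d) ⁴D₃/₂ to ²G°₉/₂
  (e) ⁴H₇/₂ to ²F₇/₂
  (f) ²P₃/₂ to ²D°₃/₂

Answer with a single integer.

1

(a) forbidden (ΔJ fails)
(b) forbidden (ΔS fails)
(c) forbidden (ΔL, ΔJ fail)
(d) forbidden (ΔS, ΔL, ΔJ fail)
(e) forbidden (parity, ΔS, ΔL fail)
(f) allowed
Total allowed: 1 of 6.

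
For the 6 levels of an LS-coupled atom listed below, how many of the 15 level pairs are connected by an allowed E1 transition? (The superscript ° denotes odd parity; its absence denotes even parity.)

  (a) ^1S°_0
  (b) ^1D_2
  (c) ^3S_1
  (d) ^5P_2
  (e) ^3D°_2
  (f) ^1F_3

(a)–(b): forbidden (ΔL, ΔJ).
(a)–(c): forbidden (ΔS, ΔL).
(a)–(d): forbidden (ΔS, ΔJ).
(a)–(e): forbidden (parity, ΔS, ΔL, ΔJ).
(a)–(f): forbidden (ΔL, ΔJ).
(b)–(c): forbidden (parity, ΔS, ΔL).
(b)–(d): forbidden (parity, ΔS).
(b)–(e): forbidden (ΔS).
(b)–(f): forbidden (parity).
(c)–(d): forbidden (parity, ΔS).
(c)–(e): forbidden (ΔL).
(c)–(f): forbidden (parity, ΔS, ΔL, ΔJ).
(d)–(e): forbidden (ΔS).
(d)–(f): forbidden (parity, ΔS, ΔL).
(e)–(f): forbidden (ΔS).
Allowed pairs: 0 of 15.

0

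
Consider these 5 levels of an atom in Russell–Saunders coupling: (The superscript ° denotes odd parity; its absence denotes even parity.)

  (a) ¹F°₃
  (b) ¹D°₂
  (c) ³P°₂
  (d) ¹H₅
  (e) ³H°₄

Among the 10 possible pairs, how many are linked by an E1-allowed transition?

0

(a)–(b): forbidden (parity).
(a)–(c): forbidden (parity, ΔS, ΔL).
(a)–(d): forbidden (ΔL, ΔJ).
(a)–(e): forbidden (parity, ΔS, ΔL).
(b)–(c): forbidden (parity, ΔS).
(b)–(d): forbidden (ΔL, ΔJ).
(b)–(e): forbidden (parity, ΔS, ΔL, ΔJ).
(c)–(d): forbidden (ΔS, ΔL, ΔJ).
(c)–(e): forbidden (parity, ΔL, ΔJ).
(d)–(e): forbidden (ΔS).
Allowed pairs: 0 of 10.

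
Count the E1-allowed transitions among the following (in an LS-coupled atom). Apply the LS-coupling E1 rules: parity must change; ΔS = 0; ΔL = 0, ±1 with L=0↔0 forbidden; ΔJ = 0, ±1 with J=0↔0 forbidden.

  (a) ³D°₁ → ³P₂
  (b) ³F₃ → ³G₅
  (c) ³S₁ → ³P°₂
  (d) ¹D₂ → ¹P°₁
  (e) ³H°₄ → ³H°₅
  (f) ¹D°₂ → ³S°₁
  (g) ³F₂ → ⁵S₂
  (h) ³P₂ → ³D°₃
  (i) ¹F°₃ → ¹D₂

(a) allowed
(b) forbidden (parity, ΔJ fail)
(c) allowed
(d) allowed
(e) forbidden (parity fails)
(f) forbidden (parity, ΔS, ΔL fail)
(g) forbidden (parity, ΔS, ΔL fail)
(h) allowed
(i) allowed
Total allowed: 5 of 9.

5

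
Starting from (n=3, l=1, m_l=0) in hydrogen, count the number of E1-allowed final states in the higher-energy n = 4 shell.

E1 requires Δl = ±1, so l_f ∈ {0, 2}; with 0 ≤ l_f ≤ n_f−1 = 3, the allowed l_f values are {0, 2}.
For l_f = 0: m_f ∈ {m_i−1, m_i, m_i+1} ∩ [−0, 0] = {0} → 1 state.
For l_f = 2: m_f ∈ {m_i−1, m_i, m_i+1} ∩ [−2, 2] = {-1, 0, 1} → 3 states.
Total: 4.

4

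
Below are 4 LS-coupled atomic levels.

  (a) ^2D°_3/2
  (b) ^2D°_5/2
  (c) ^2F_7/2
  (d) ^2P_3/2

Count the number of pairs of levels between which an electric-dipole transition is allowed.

3

(a)–(b): forbidden (parity).
(a)–(c): forbidden (ΔJ).
(a)–(d): allowed.
(b)–(c): allowed.
(b)–(d): allowed.
(c)–(d): forbidden (parity, ΔL, ΔJ).
Allowed pairs: 3 of 6.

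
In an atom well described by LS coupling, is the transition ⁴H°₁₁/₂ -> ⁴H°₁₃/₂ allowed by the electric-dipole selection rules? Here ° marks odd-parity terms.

Initial level: S=3/2, L=5, J=11/2, parity odd. Final level: S=3/2, L=5, J=13/2, parity odd.
Parity must change: odd → odd — fails.
ΔS = 0: S: 3/2 → 3/2 — ok.
ΔL = 0, ±1 (not L=0↔0): L: 5 → 5, ΔL = +0 — ok.
ΔJ = 0, ±1 (not J=0↔0): J: 11/2 → 13/2, ΔJ = +1 — ok.
Rule(s) violated: parity.

forbidden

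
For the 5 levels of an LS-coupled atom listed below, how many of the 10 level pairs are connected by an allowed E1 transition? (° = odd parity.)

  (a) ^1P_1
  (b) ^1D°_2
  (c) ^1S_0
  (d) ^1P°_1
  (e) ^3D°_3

(a)–(b): allowed.
(a)–(c): forbidden (parity).
(a)–(d): allowed.
(a)–(e): forbidden (ΔS, ΔJ).
(b)–(c): forbidden (ΔL, ΔJ).
(b)–(d): forbidden (parity).
(b)–(e): forbidden (parity, ΔS).
(c)–(d): allowed.
(c)–(e): forbidden (ΔS, ΔL, ΔJ).
(d)–(e): forbidden (parity, ΔS, ΔJ).
Allowed pairs: 3 of 10.

3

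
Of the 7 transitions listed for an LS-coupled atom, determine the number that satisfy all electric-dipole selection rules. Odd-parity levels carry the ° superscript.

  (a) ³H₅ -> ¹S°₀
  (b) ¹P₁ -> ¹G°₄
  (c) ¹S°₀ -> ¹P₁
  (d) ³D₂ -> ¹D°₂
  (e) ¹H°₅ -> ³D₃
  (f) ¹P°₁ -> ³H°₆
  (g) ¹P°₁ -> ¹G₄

(a) forbidden (ΔS, ΔL, ΔJ fail)
(b) forbidden (ΔL, ΔJ fail)
(c) allowed
(d) forbidden (ΔS fails)
(e) forbidden (ΔS, ΔL, ΔJ fail)
(f) forbidden (parity, ΔS, ΔL, ΔJ fail)
(g) forbidden (ΔL, ΔJ fail)
Total allowed: 1 of 7.

1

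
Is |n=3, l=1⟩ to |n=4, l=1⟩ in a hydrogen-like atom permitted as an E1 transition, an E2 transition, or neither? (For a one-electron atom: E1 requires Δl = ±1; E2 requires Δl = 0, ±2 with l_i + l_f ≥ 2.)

E2

Δl = 1 − 1 = +0; l_i + l_f = 2.
E1 (Δl = ±1): not satisfied.
E2 (Δl = 0,±2, l_i+l_f ≥ 2): satisfied.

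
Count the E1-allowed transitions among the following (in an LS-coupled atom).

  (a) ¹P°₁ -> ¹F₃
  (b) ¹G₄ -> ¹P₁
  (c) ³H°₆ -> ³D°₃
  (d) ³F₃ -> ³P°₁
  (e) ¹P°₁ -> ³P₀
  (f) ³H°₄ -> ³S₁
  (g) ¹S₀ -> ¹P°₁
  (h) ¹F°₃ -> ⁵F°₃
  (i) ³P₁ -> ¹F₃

1

(a) forbidden (ΔL, ΔJ fail)
(b) forbidden (parity, ΔL, ΔJ fail)
(c) forbidden (parity, ΔL, ΔJ fail)
(d) forbidden (ΔL, ΔJ fail)
(e) forbidden (ΔS fails)
(f) forbidden (ΔL, ΔJ fail)
(g) allowed
(h) forbidden (parity, ΔS fail)
(i) forbidden (parity, ΔS, ΔL, ΔJ fail)
Total allowed: 1 of 9.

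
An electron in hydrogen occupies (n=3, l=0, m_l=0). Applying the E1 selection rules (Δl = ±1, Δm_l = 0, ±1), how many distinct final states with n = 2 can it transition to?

E1 requires Δl = ±1, so l_f ∈ {-1, 1}; with 0 ≤ l_f ≤ n_f−1 = 1, the allowed l_f values are {1}.
For l_f = 1: m_f ∈ {m_i−1, m_i, m_i+1} ∩ [−1, 1] = {-1, 0, 1} → 3 states.
Total: 3.

3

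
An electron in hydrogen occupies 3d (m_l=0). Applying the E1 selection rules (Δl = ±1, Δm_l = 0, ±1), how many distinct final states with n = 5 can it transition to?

E1 requires Δl = ±1, so l_f ∈ {1, 3}; with 0 ≤ l_f ≤ n_f−1 = 4, the allowed l_f values are {1, 3}.
For l_f = 1: m_f ∈ {m_i−1, m_i, m_i+1} ∩ [−1, 1] = {-1, 0, 1} → 3 states.
For l_f = 3: m_f ∈ {m_i−1, m_i, m_i+1} ∩ [−3, 3] = {-1, 0, 1} → 3 states.
Total: 6.

6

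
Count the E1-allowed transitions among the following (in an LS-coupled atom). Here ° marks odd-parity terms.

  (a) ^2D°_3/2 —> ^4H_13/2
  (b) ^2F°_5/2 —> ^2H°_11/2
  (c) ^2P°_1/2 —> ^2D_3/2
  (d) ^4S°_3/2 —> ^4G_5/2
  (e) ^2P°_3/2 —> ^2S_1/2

2

(a) forbidden (ΔS, ΔL, ΔJ fail)
(b) forbidden (parity, ΔL, ΔJ fail)
(c) allowed
(d) forbidden (ΔL fails)
(e) allowed
Total allowed: 2 of 5.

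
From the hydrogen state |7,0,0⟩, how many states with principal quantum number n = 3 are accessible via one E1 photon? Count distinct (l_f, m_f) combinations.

3

E1 requires Δl = ±1, so l_f ∈ {-1, 1}; with 0 ≤ l_f ≤ n_f−1 = 2, the allowed l_f values are {1}.
For l_f = 1: m_f ∈ {m_i−1, m_i, m_i+1} ∩ [−1, 1] = {-1, 0, 1} → 3 states.
Total: 3.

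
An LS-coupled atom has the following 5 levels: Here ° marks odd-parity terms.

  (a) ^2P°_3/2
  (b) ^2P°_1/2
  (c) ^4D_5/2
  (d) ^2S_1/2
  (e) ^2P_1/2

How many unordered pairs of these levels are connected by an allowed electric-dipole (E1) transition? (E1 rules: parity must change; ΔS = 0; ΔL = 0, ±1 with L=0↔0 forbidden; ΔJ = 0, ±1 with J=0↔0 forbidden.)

4

(a)–(b): forbidden (parity).
(a)–(c): forbidden (ΔS).
(a)–(d): allowed.
(a)–(e): allowed.
(b)–(c): forbidden (ΔS, ΔJ).
(b)–(d): allowed.
(b)–(e): allowed.
(c)–(d): forbidden (parity, ΔS, ΔL, ΔJ).
(c)–(e): forbidden (parity, ΔS, ΔJ).
(d)–(e): forbidden (parity).
Allowed pairs: 4 of 10.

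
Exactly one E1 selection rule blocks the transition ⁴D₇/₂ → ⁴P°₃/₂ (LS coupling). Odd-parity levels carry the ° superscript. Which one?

the ΔJ = 0, ±1 rule

Initial level: S=3/2, L=2, J=7/2, parity even. Final level: S=3/2, L=1, J=3/2, parity odd.
Parity must change: even → odd — ok.
ΔS = 0: S: 3/2 → 3/2 — ok.
ΔL = 0, ±1 (not L=0↔0): L: 2 → 1, ΔL = -1 — ok.
ΔJ = 0, ±1 (not J=0↔0): J: 7/2 → 3/2, ΔJ = -2 — fails.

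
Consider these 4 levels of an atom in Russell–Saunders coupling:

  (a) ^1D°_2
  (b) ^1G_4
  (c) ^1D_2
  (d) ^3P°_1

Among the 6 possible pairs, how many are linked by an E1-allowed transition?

1

(a)–(b): forbidden (ΔL, ΔJ).
(a)–(c): allowed.
(a)–(d): forbidden (parity, ΔS).
(b)–(c): forbidden (parity, ΔL, ΔJ).
(b)–(d): forbidden (ΔS, ΔL, ΔJ).
(c)–(d): forbidden (ΔS).
Allowed pairs: 1 of 6.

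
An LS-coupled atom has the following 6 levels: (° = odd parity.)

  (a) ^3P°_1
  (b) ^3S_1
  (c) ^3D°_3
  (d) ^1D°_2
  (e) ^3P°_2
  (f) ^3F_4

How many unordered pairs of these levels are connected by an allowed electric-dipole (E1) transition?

3

(a)–(b): allowed.
(a)–(c): forbidden (parity, ΔJ).
(a)–(d): forbidden (parity, ΔS).
(a)–(e): forbidden (parity).
(a)–(f): forbidden (ΔL, ΔJ).
(b)–(c): forbidden (ΔL, ΔJ).
(b)–(d): forbidden (ΔS, ΔL).
(b)–(e): allowed.
(b)–(f): forbidden (parity, ΔL, ΔJ).
(c)–(d): forbidden (parity, ΔS).
(c)–(e): forbidden (parity).
(c)–(f): allowed.
(d)–(e): forbidden (parity, ΔS).
(d)–(f): forbidden (ΔS, ΔJ).
(e)–(f): forbidden (ΔL, ΔJ).
Allowed pairs: 3 of 15.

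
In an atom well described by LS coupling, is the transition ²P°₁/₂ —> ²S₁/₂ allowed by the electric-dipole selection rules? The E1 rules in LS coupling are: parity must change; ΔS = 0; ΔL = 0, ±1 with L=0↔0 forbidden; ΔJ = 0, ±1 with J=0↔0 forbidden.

Reading off the term symbols: S 1/2→1/2, L 1→0, J 1/2→1/2, parity odd→even.
Parity must change: odd → even — satisfied.
ΔS = 0: S: 1/2 → 1/2 — satisfied.
ΔJ = 0, ±1 (not J=0↔0): J: 1/2 → 1/2, ΔJ = +0 — satisfied.
ΔL = 0, ±1 (not L=0↔0): L: 1 → 0, ΔL = -1 — satisfied.
All four E1 rules are satisfied.

allowed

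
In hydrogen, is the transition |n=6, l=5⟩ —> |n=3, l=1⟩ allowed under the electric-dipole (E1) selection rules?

l: 5 → 1 (Δl = -4). Δl = ±1 ✗.
The transition is electric-dipole forbidden.

forbidden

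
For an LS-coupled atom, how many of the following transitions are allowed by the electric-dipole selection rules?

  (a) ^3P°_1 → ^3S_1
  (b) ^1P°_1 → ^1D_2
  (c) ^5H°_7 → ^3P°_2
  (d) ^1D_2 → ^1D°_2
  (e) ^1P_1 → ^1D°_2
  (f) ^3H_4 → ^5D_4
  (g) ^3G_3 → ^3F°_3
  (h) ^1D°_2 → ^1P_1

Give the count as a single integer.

(a) allowed
(b) allowed
(c) forbidden (parity, ΔS, ΔL, ΔJ fail)
(d) allowed
(e) allowed
(f) forbidden (parity, ΔS, ΔL fail)
(g) allowed
(h) allowed
Total allowed: 6 of 8.

6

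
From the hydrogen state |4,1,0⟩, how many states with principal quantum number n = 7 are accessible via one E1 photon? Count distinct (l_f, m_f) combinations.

E1 requires Δl = ±1, so l_f ∈ {0, 2}; with 0 ≤ l_f ≤ n_f−1 = 6, the allowed l_f values are {0, 2}.
For l_f = 0: m_f ∈ {m_i−1, m_i, m_i+1} ∩ [−0, 0] = {0} → 1 state.
For l_f = 2: m_f ∈ {m_i−1, m_i, m_i+1} ∩ [−2, 2] = {-1, 0, 1} → 3 states.
Total: 4.

4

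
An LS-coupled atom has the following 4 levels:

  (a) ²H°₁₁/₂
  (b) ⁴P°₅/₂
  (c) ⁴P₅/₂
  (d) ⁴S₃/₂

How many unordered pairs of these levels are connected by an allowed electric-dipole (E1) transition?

2

(a)–(b): forbidden (parity, ΔS, ΔL, ΔJ).
(a)–(c): forbidden (ΔS, ΔL, ΔJ).
(a)–(d): forbidden (ΔS, ΔL, ΔJ).
(b)–(c): allowed.
(b)–(d): allowed.
(c)–(d): forbidden (parity).
Allowed pairs: 2 of 6.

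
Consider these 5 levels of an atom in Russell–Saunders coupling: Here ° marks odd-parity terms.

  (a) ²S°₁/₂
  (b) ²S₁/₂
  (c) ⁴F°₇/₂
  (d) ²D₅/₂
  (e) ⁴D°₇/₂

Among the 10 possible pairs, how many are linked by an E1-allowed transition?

(a)–(b): forbidden (ΔL).
(a)–(c): forbidden (parity, ΔS, ΔL, ΔJ).
(a)–(d): forbidden (ΔL, ΔJ).
(a)–(e): forbidden (parity, ΔS, ΔL, ΔJ).
(b)–(c): forbidden (ΔS, ΔL, ΔJ).
(b)–(d): forbidden (parity, ΔL, ΔJ).
(b)–(e): forbidden (ΔS, ΔL, ΔJ).
(c)–(d): forbidden (ΔS).
(c)–(e): forbidden (parity).
(d)–(e): forbidden (ΔS).
Allowed pairs: 0 of 10.

0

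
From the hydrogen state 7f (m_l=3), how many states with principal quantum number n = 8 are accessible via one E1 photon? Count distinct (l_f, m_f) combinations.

E1 requires Δl = ±1, so l_f ∈ {2, 4}; with 0 ≤ l_f ≤ n_f−1 = 7, the allowed l_f values are {2, 4}.
For l_f = 2: m_f ∈ {m_i−1, m_i, m_i+1} ∩ [−2, 2] = {2} → 1 state.
For l_f = 4: m_f ∈ {m_i−1, m_i, m_i+1} ∩ [−4, 4] = {2, 3, 4} → 3 states.
Total: 4.

4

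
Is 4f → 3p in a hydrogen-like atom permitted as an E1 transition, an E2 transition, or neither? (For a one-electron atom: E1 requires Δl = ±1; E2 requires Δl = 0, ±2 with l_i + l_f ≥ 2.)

E2

Δl = 1 − 3 = -2; l_i + l_f = 4.
E1 (Δl = ±1): not satisfied.
E2 (Δl = 0,±2, l_i+l_f ≥ 2): satisfied.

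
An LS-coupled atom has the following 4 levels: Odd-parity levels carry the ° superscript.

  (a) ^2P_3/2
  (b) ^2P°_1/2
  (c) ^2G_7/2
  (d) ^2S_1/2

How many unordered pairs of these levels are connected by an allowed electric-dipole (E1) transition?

2

(a)–(b): allowed.
(a)–(c): forbidden (parity, ΔL, ΔJ).
(a)–(d): forbidden (parity).
(b)–(c): forbidden (ΔL, ΔJ).
(b)–(d): allowed.
(c)–(d): forbidden (parity, ΔL, ΔJ).
Allowed pairs: 2 of 6.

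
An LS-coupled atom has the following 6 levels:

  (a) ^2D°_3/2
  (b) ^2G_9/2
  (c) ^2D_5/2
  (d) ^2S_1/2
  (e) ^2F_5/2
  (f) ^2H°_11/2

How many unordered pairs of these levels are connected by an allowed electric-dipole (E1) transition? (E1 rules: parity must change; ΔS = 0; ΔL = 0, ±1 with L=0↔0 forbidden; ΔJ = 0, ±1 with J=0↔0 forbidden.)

(a)–(b): forbidden (ΔL, ΔJ).
(a)–(c): allowed.
(a)–(d): forbidden (ΔL).
(a)–(e): allowed.
(a)–(f): forbidden (parity, ΔL, ΔJ).
(b)–(c): forbidden (parity, ΔL, ΔJ).
(b)–(d): forbidden (parity, ΔL, ΔJ).
(b)–(e): forbidden (parity, ΔJ).
(b)–(f): allowed.
(c)–(d): forbidden (parity, ΔL, ΔJ).
(c)–(e): forbidden (parity).
(c)–(f): forbidden (ΔL, ΔJ).
(d)–(e): forbidden (parity, ΔL, ΔJ).
(d)–(f): forbidden (ΔL, ΔJ).
(e)–(f): forbidden (ΔL, ΔJ).
Allowed pairs: 3 of 15.

3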